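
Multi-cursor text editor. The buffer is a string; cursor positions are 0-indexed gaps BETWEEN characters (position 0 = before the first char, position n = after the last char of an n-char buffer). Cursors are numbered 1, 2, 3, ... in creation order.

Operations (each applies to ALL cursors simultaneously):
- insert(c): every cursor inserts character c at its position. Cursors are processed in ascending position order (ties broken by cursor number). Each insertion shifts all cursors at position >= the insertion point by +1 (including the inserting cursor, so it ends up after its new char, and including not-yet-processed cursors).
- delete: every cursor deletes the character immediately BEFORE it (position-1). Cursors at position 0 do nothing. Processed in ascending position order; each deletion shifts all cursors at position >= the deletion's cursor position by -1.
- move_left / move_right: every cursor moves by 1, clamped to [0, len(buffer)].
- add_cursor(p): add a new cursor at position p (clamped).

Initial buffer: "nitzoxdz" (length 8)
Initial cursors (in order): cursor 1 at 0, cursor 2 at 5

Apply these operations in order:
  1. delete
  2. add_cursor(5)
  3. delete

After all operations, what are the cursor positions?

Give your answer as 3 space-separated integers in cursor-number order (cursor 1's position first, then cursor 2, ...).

Answer: 0 3 3

Derivation:
After op 1 (delete): buffer="nitzxdz" (len 7), cursors c1@0 c2@4, authorship .......
After op 2 (add_cursor(5)): buffer="nitzxdz" (len 7), cursors c1@0 c2@4 c3@5, authorship .......
After op 3 (delete): buffer="nitdz" (len 5), cursors c1@0 c2@3 c3@3, authorship .....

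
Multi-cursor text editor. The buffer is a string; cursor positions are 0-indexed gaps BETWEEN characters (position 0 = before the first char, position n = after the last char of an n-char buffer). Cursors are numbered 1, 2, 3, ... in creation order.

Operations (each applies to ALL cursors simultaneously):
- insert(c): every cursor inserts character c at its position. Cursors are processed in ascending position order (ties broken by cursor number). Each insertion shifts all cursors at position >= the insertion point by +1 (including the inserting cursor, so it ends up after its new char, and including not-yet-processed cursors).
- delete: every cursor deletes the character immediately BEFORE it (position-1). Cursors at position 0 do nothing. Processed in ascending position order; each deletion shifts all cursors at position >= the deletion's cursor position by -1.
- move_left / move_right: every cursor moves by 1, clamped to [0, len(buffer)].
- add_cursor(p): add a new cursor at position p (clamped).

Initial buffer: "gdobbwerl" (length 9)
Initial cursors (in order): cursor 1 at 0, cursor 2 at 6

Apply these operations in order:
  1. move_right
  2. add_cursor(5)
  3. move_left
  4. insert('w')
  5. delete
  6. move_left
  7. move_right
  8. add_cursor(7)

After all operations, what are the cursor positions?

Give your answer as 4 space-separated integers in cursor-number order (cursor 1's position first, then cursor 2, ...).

After op 1 (move_right): buffer="gdobbwerl" (len 9), cursors c1@1 c2@7, authorship .........
After op 2 (add_cursor(5)): buffer="gdobbwerl" (len 9), cursors c1@1 c3@5 c2@7, authorship .........
After op 3 (move_left): buffer="gdobbwerl" (len 9), cursors c1@0 c3@4 c2@6, authorship .........
After op 4 (insert('w')): buffer="wgdobwbwwerl" (len 12), cursors c1@1 c3@6 c2@9, authorship 1....3..2...
After op 5 (delete): buffer="gdobbwerl" (len 9), cursors c1@0 c3@4 c2@6, authorship .........
After op 6 (move_left): buffer="gdobbwerl" (len 9), cursors c1@0 c3@3 c2@5, authorship .........
After op 7 (move_right): buffer="gdobbwerl" (len 9), cursors c1@1 c3@4 c2@6, authorship .........
After op 8 (add_cursor(7)): buffer="gdobbwerl" (len 9), cursors c1@1 c3@4 c2@6 c4@7, authorship .........

Answer: 1 6 4 7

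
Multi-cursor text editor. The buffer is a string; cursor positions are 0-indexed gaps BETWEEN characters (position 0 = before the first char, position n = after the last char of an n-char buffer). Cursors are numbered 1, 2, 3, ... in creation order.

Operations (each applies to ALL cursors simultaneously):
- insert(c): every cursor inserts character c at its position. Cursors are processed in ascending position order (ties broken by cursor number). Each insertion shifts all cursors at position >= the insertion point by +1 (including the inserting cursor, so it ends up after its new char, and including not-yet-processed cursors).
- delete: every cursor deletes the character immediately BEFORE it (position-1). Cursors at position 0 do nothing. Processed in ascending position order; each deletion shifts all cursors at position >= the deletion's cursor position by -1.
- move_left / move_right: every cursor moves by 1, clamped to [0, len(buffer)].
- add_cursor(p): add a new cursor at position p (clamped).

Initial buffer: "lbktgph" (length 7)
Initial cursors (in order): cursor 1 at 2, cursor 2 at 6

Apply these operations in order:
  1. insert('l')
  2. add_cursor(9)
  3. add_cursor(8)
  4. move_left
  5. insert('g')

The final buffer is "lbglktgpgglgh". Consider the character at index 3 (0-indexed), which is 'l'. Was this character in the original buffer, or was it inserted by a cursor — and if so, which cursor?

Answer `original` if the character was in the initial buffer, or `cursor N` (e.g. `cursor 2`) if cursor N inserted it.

After op 1 (insert('l')): buffer="lblktgplh" (len 9), cursors c1@3 c2@8, authorship ..1....2.
After op 2 (add_cursor(9)): buffer="lblktgplh" (len 9), cursors c1@3 c2@8 c3@9, authorship ..1....2.
After op 3 (add_cursor(8)): buffer="lblktgplh" (len 9), cursors c1@3 c2@8 c4@8 c3@9, authorship ..1....2.
After op 4 (move_left): buffer="lblktgplh" (len 9), cursors c1@2 c2@7 c4@7 c3@8, authorship ..1....2.
After op 5 (insert('g')): buffer="lbglktgpgglgh" (len 13), cursors c1@3 c2@10 c4@10 c3@12, authorship ..11....2423.
Authorship (.=original, N=cursor N): . . 1 1 . . . . 2 4 2 3 .
Index 3: author = 1

Answer: cursor 1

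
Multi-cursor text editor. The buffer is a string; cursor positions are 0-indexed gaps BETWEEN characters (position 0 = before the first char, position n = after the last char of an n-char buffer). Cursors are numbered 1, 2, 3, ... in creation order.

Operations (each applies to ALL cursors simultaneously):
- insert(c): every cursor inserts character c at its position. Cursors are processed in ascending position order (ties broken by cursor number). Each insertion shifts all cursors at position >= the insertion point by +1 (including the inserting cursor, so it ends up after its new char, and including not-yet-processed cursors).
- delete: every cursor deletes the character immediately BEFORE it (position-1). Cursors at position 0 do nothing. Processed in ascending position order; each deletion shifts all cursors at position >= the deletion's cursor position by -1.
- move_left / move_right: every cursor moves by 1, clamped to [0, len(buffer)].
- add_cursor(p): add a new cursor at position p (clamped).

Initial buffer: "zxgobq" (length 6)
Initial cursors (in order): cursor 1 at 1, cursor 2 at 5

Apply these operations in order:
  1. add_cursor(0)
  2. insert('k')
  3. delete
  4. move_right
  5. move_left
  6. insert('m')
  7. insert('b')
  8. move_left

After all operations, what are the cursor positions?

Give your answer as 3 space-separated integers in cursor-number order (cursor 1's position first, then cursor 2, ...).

Answer: 4 10 1

Derivation:
After op 1 (add_cursor(0)): buffer="zxgobq" (len 6), cursors c3@0 c1@1 c2@5, authorship ......
After op 2 (insert('k')): buffer="kzkxgobkq" (len 9), cursors c3@1 c1@3 c2@8, authorship 3.1....2.
After op 3 (delete): buffer="zxgobq" (len 6), cursors c3@0 c1@1 c2@5, authorship ......
After op 4 (move_right): buffer="zxgobq" (len 6), cursors c3@1 c1@2 c2@6, authorship ......
After op 5 (move_left): buffer="zxgobq" (len 6), cursors c3@0 c1@1 c2@5, authorship ......
After op 6 (insert('m')): buffer="mzmxgobmq" (len 9), cursors c3@1 c1@3 c2@8, authorship 3.1....2.
After op 7 (insert('b')): buffer="mbzmbxgobmbq" (len 12), cursors c3@2 c1@5 c2@11, authorship 33.11....22.
After op 8 (move_left): buffer="mbzmbxgobmbq" (len 12), cursors c3@1 c1@4 c2@10, authorship 33.11....22.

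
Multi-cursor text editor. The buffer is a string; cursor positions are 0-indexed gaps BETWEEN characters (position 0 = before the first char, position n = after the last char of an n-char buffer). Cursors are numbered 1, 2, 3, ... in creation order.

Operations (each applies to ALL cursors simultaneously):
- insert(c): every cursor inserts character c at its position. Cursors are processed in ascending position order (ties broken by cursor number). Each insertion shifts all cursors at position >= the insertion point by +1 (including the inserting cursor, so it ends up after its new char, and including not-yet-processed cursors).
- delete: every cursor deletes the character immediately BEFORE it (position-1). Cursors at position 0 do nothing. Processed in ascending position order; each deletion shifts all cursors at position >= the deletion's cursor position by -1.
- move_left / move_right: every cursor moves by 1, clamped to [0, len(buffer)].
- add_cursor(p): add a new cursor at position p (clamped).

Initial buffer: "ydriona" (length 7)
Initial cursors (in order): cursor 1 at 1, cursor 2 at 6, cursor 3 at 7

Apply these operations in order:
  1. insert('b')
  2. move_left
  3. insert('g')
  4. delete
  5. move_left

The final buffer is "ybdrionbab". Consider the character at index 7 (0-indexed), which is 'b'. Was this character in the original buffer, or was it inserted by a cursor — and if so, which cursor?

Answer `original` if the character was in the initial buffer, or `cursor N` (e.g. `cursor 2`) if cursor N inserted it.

Answer: cursor 2

Derivation:
After op 1 (insert('b')): buffer="ybdrionbab" (len 10), cursors c1@2 c2@8 c3@10, authorship .1.....2.3
After op 2 (move_left): buffer="ybdrionbab" (len 10), cursors c1@1 c2@7 c3@9, authorship .1.....2.3
After op 3 (insert('g')): buffer="ygbdriongbagb" (len 13), cursors c1@2 c2@9 c3@12, authorship .11.....22.33
After op 4 (delete): buffer="ybdrionbab" (len 10), cursors c1@1 c2@7 c3@9, authorship .1.....2.3
After op 5 (move_left): buffer="ybdrionbab" (len 10), cursors c1@0 c2@6 c3@8, authorship .1.....2.3
Authorship (.=original, N=cursor N): . 1 . . . . . 2 . 3
Index 7: author = 2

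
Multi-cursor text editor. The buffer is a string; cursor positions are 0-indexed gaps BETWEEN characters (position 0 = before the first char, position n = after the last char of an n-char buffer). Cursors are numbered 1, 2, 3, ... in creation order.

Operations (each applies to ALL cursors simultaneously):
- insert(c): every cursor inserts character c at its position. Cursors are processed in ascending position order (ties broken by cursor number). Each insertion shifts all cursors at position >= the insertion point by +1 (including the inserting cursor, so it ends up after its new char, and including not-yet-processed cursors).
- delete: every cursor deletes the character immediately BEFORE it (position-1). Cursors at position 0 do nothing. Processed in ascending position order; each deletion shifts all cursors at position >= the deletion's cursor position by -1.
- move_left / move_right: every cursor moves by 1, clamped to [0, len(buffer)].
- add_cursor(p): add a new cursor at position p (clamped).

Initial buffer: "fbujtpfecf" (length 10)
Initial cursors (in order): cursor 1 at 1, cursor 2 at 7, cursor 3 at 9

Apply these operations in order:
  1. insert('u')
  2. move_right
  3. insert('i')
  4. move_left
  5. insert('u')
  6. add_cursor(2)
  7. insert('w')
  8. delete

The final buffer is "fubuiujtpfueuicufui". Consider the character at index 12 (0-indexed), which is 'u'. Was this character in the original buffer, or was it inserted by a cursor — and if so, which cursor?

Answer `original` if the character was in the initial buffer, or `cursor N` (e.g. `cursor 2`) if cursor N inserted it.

After op 1 (insert('u')): buffer="fubujtpfuecuf" (len 13), cursors c1@2 c2@9 c3@12, authorship .1......2..3.
After op 2 (move_right): buffer="fubujtpfuecuf" (len 13), cursors c1@3 c2@10 c3@13, authorship .1......2..3.
After op 3 (insert('i')): buffer="fubiujtpfueicufi" (len 16), cursors c1@4 c2@12 c3@16, authorship .1.1.....2.2.3.3
After op 4 (move_left): buffer="fubiujtpfueicufi" (len 16), cursors c1@3 c2@11 c3@15, authorship .1.1.....2.2.3.3
After op 5 (insert('u')): buffer="fubuiujtpfueuicufui" (len 19), cursors c1@4 c2@13 c3@18, authorship .1.11.....2.22.3.33
After op 6 (add_cursor(2)): buffer="fubuiujtpfueuicufui" (len 19), cursors c4@2 c1@4 c2@13 c3@18, authorship .1.11.....2.22.3.33
After op 7 (insert('w')): buffer="fuwbuwiujtpfueuwicufuwi" (len 23), cursors c4@3 c1@6 c2@16 c3@22, authorship .14.111.....2.222.3.333
After op 8 (delete): buffer="fubuiujtpfueuicufui" (len 19), cursors c4@2 c1@4 c2@13 c3@18, authorship .1.11.....2.22.3.33
Authorship (.=original, N=cursor N): . 1 . 1 1 . . . . . 2 . 2 2 . 3 . 3 3
Index 12: author = 2

Answer: cursor 2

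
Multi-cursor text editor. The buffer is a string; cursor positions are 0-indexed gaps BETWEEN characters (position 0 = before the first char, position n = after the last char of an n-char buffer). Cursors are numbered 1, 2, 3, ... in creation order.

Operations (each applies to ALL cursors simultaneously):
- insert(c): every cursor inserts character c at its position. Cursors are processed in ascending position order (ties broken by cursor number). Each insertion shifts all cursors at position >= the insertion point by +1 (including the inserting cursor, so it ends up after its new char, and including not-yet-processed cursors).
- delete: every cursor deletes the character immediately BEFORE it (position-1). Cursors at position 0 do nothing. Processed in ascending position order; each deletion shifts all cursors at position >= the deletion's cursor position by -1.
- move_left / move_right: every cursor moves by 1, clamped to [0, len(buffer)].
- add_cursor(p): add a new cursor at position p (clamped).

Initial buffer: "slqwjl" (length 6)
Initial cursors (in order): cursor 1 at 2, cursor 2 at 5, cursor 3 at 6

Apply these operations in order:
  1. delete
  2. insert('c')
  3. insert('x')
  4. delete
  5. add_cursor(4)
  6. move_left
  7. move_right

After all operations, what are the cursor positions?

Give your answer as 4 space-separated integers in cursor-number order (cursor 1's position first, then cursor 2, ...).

Answer: 2 6 6 4

Derivation:
After op 1 (delete): buffer="sqw" (len 3), cursors c1@1 c2@3 c3@3, authorship ...
After op 2 (insert('c')): buffer="scqwcc" (len 6), cursors c1@2 c2@6 c3@6, authorship .1..23
After op 3 (insert('x')): buffer="scxqwccxx" (len 9), cursors c1@3 c2@9 c3@9, authorship .11..2323
After op 4 (delete): buffer="scqwcc" (len 6), cursors c1@2 c2@6 c3@6, authorship .1..23
After op 5 (add_cursor(4)): buffer="scqwcc" (len 6), cursors c1@2 c4@4 c2@6 c3@6, authorship .1..23
After op 6 (move_left): buffer="scqwcc" (len 6), cursors c1@1 c4@3 c2@5 c3@5, authorship .1..23
After op 7 (move_right): buffer="scqwcc" (len 6), cursors c1@2 c4@4 c2@6 c3@6, authorship .1..23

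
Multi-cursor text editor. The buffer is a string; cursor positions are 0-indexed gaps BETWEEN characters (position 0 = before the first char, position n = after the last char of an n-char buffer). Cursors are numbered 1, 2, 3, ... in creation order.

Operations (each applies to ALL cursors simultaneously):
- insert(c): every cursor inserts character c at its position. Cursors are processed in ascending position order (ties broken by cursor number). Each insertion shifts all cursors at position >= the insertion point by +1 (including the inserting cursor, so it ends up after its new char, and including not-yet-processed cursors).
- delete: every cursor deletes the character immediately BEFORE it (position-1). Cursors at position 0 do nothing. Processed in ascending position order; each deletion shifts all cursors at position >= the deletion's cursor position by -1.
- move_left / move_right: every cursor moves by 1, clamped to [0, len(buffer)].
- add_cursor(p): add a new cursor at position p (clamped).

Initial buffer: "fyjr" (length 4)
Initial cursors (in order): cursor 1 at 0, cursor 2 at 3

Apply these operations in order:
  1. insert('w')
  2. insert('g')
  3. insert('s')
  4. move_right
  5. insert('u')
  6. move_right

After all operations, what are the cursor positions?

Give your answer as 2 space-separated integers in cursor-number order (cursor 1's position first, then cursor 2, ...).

Answer: 6 12

Derivation:
After op 1 (insert('w')): buffer="wfyjwr" (len 6), cursors c1@1 c2@5, authorship 1...2.
After op 2 (insert('g')): buffer="wgfyjwgr" (len 8), cursors c1@2 c2@7, authorship 11...22.
After op 3 (insert('s')): buffer="wgsfyjwgsr" (len 10), cursors c1@3 c2@9, authorship 111...222.
After op 4 (move_right): buffer="wgsfyjwgsr" (len 10), cursors c1@4 c2@10, authorship 111...222.
After op 5 (insert('u')): buffer="wgsfuyjwgsru" (len 12), cursors c1@5 c2@12, authorship 111.1..222.2
After op 6 (move_right): buffer="wgsfuyjwgsru" (len 12), cursors c1@6 c2@12, authorship 111.1..222.2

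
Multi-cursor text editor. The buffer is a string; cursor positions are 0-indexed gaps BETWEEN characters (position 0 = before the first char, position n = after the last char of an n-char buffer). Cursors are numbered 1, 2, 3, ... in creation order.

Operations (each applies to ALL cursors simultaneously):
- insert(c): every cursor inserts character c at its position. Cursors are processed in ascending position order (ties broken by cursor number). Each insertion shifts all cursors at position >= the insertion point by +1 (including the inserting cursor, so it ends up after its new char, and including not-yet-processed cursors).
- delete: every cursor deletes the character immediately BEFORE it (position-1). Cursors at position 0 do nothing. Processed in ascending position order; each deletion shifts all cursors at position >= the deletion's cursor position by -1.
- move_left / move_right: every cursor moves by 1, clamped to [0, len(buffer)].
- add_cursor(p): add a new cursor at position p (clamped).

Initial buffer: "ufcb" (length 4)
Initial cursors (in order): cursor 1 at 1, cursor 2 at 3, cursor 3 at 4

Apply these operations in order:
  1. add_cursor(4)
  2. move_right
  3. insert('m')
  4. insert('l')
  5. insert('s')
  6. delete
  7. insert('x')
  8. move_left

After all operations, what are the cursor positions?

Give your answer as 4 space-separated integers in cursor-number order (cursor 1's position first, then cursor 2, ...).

Answer: 4 15 15 15

Derivation:
After op 1 (add_cursor(4)): buffer="ufcb" (len 4), cursors c1@1 c2@3 c3@4 c4@4, authorship ....
After op 2 (move_right): buffer="ufcb" (len 4), cursors c1@2 c2@4 c3@4 c4@4, authorship ....
After op 3 (insert('m')): buffer="ufmcbmmm" (len 8), cursors c1@3 c2@8 c3@8 c4@8, authorship ..1..234
After op 4 (insert('l')): buffer="ufmlcbmmmlll" (len 12), cursors c1@4 c2@12 c3@12 c4@12, authorship ..11..234234
After op 5 (insert('s')): buffer="ufmlscbmmmlllsss" (len 16), cursors c1@5 c2@16 c3@16 c4@16, authorship ..111..234234234
After op 6 (delete): buffer="ufmlcbmmmlll" (len 12), cursors c1@4 c2@12 c3@12 c4@12, authorship ..11..234234
After op 7 (insert('x')): buffer="ufmlxcbmmmlllxxx" (len 16), cursors c1@5 c2@16 c3@16 c4@16, authorship ..111..234234234
After op 8 (move_left): buffer="ufmlxcbmmmlllxxx" (len 16), cursors c1@4 c2@15 c3@15 c4@15, authorship ..111..234234234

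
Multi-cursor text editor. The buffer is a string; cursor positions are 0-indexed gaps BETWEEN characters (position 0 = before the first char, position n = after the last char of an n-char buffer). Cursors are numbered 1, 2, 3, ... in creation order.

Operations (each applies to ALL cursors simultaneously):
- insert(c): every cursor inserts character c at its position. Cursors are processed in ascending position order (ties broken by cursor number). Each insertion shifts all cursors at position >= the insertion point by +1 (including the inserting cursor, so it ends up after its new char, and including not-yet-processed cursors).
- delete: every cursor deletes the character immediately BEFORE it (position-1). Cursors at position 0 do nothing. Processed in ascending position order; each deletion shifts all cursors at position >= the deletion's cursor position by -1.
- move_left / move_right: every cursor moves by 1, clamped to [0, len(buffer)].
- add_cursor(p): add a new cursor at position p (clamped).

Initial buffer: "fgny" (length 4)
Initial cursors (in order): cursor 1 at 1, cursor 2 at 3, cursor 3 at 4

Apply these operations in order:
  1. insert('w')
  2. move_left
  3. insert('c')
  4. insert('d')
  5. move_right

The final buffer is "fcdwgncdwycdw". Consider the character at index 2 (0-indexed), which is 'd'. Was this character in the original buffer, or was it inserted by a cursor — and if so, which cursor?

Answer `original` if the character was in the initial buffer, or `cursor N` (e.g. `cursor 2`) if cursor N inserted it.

Answer: cursor 1

Derivation:
After op 1 (insert('w')): buffer="fwgnwyw" (len 7), cursors c1@2 c2@5 c3@7, authorship .1..2.3
After op 2 (move_left): buffer="fwgnwyw" (len 7), cursors c1@1 c2@4 c3@6, authorship .1..2.3
After op 3 (insert('c')): buffer="fcwgncwycw" (len 10), cursors c1@2 c2@6 c3@9, authorship .11..22.33
After op 4 (insert('d')): buffer="fcdwgncdwycdw" (len 13), cursors c1@3 c2@8 c3@12, authorship .111..222.333
After op 5 (move_right): buffer="fcdwgncdwycdw" (len 13), cursors c1@4 c2@9 c3@13, authorship .111..222.333
Authorship (.=original, N=cursor N): . 1 1 1 . . 2 2 2 . 3 3 3
Index 2: author = 1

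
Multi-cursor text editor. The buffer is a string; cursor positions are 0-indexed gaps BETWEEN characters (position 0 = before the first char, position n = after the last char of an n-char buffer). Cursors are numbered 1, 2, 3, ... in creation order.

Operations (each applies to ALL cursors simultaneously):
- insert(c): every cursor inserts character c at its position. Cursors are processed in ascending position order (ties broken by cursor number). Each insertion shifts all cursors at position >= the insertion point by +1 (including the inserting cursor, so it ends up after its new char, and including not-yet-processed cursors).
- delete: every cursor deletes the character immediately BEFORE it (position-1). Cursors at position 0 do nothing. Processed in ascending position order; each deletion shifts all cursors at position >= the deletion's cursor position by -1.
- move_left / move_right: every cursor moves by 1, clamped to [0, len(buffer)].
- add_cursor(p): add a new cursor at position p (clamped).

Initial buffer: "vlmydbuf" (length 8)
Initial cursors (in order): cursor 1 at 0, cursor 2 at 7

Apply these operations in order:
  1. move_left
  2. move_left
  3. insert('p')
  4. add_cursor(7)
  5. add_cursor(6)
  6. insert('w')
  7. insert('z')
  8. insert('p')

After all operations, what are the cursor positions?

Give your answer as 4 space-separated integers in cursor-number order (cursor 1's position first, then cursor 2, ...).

After op 1 (move_left): buffer="vlmydbuf" (len 8), cursors c1@0 c2@6, authorship ........
After op 2 (move_left): buffer="vlmydbuf" (len 8), cursors c1@0 c2@5, authorship ........
After op 3 (insert('p')): buffer="pvlmydpbuf" (len 10), cursors c1@1 c2@7, authorship 1.....2...
After op 4 (add_cursor(7)): buffer="pvlmydpbuf" (len 10), cursors c1@1 c2@7 c3@7, authorship 1.....2...
After op 5 (add_cursor(6)): buffer="pvlmydpbuf" (len 10), cursors c1@1 c4@6 c2@7 c3@7, authorship 1.....2...
After op 6 (insert('w')): buffer="pwvlmydwpwwbuf" (len 14), cursors c1@2 c4@8 c2@11 c3@11, authorship 11.....4223...
After op 7 (insert('z')): buffer="pwzvlmydwzpwwzzbuf" (len 18), cursors c1@3 c4@10 c2@15 c3@15, authorship 111.....4422323...
After op 8 (insert('p')): buffer="pwzpvlmydwzppwwzzppbuf" (len 22), cursors c1@4 c4@12 c2@19 c3@19, authorship 1111.....4442232323...

Answer: 4 19 19 12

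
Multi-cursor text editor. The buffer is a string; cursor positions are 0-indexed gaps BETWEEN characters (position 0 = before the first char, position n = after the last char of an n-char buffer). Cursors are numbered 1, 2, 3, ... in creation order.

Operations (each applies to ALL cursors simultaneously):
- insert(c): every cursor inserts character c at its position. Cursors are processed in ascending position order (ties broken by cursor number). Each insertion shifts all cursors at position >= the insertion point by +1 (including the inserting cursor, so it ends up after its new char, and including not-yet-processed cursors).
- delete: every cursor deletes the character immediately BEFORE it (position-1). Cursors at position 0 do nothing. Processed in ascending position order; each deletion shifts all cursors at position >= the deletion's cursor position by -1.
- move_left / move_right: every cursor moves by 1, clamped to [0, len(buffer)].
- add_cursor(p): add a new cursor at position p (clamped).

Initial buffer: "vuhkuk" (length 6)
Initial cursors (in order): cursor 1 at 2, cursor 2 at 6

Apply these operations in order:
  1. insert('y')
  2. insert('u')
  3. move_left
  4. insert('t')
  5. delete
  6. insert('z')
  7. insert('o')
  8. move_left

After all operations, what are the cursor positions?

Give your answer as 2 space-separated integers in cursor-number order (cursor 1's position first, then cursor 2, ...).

Answer: 4 12

Derivation:
After op 1 (insert('y')): buffer="vuyhkuky" (len 8), cursors c1@3 c2@8, authorship ..1....2
After op 2 (insert('u')): buffer="vuyuhkukyu" (len 10), cursors c1@4 c2@10, authorship ..11....22
After op 3 (move_left): buffer="vuyuhkukyu" (len 10), cursors c1@3 c2@9, authorship ..11....22
After op 4 (insert('t')): buffer="vuytuhkukytu" (len 12), cursors c1@4 c2@11, authorship ..111....222
After op 5 (delete): buffer="vuyuhkukyu" (len 10), cursors c1@3 c2@9, authorship ..11....22
After op 6 (insert('z')): buffer="vuyzuhkukyzu" (len 12), cursors c1@4 c2@11, authorship ..111....222
After op 7 (insert('o')): buffer="vuyzouhkukyzou" (len 14), cursors c1@5 c2@13, authorship ..1111....2222
After op 8 (move_left): buffer="vuyzouhkukyzou" (len 14), cursors c1@4 c2@12, authorship ..1111....2222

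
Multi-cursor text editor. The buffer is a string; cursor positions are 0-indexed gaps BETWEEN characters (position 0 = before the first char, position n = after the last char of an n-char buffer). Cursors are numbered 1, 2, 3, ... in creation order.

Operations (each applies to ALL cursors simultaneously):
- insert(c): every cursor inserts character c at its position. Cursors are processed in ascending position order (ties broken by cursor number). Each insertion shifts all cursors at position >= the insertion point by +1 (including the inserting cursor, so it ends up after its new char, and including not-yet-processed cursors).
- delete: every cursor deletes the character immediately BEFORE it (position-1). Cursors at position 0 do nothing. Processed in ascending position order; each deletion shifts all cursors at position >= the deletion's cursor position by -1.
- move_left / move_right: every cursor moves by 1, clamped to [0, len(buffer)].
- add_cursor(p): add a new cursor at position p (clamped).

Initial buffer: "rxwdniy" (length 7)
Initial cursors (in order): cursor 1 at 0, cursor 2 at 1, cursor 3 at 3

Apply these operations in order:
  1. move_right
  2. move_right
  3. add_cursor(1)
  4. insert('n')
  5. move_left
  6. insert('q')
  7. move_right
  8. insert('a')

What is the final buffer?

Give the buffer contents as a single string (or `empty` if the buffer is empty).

After op 1 (move_right): buffer="rxwdniy" (len 7), cursors c1@1 c2@2 c3@4, authorship .......
After op 2 (move_right): buffer="rxwdniy" (len 7), cursors c1@2 c2@3 c3@5, authorship .......
After op 3 (add_cursor(1)): buffer="rxwdniy" (len 7), cursors c4@1 c1@2 c2@3 c3@5, authorship .......
After op 4 (insert('n')): buffer="rnxnwndnniy" (len 11), cursors c4@2 c1@4 c2@6 c3@9, authorship .4.1.2..3..
After op 5 (move_left): buffer="rnxnwndnniy" (len 11), cursors c4@1 c1@3 c2@5 c3@8, authorship .4.1.2..3..
After op 6 (insert('q')): buffer="rqnxqnwqndnqniy" (len 15), cursors c4@2 c1@5 c2@8 c3@12, authorship .44.11.22..33..
After op 7 (move_right): buffer="rqnxqnwqndnqniy" (len 15), cursors c4@3 c1@6 c2@9 c3@13, authorship .44.11.22..33..
After op 8 (insert('a')): buffer="rqnaxqnawqnadnqnaiy" (len 19), cursors c4@4 c1@8 c2@12 c3@17, authorship .444.111.222..333..

Answer: rqnaxqnawqnadnqnaiy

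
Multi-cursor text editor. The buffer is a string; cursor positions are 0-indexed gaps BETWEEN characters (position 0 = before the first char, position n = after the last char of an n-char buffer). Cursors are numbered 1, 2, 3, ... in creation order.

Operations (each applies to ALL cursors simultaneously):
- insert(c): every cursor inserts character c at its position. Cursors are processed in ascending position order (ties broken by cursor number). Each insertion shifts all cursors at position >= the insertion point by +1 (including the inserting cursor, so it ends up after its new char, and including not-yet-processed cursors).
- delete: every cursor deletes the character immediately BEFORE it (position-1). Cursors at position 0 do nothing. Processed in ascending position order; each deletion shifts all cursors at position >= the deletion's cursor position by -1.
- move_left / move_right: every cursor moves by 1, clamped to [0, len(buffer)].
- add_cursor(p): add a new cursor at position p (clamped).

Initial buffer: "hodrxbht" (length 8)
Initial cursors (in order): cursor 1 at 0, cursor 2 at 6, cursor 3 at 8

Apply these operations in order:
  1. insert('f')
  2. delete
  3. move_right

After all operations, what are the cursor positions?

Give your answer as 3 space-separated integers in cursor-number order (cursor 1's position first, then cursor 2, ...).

After op 1 (insert('f')): buffer="fhodrxbfhtf" (len 11), cursors c1@1 c2@8 c3@11, authorship 1......2..3
After op 2 (delete): buffer="hodrxbht" (len 8), cursors c1@0 c2@6 c3@8, authorship ........
After op 3 (move_right): buffer="hodrxbht" (len 8), cursors c1@1 c2@7 c3@8, authorship ........

Answer: 1 7 8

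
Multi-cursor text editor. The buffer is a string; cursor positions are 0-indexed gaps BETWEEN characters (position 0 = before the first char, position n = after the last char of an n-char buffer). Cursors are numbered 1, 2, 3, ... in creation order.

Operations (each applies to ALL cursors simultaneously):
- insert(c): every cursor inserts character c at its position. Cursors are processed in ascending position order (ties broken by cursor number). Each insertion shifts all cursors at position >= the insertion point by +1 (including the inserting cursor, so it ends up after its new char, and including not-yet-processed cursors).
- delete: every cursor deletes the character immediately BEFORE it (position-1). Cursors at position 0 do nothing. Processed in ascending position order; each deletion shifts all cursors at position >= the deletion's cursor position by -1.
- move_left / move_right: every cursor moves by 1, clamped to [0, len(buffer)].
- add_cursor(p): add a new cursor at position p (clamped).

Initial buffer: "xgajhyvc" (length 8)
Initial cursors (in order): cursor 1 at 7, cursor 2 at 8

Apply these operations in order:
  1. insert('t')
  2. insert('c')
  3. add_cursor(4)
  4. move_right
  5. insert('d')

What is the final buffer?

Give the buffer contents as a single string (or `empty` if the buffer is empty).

After op 1 (insert('t')): buffer="xgajhyvtct" (len 10), cursors c1@8 c2@10, authorship .......1.2
After op 2 (insert('c')): buffer="xgajhyvtcctc" (len 12), cursors c1@9 c2@12, authorship .......11.22
After op 3 (add_cursor(4)): buffer="xgajhyvtcctc" (len 12), cursors c3@4 c1@9 c2@12, authorship .......11.22
After op 4 (move_right): buffer="xgajhyvtcctc" (len 12), cursors c3@5 c1@10 c2@12, authorship .......11.22
After op 5 (insert('d')): buffer="xgajhdyvtccdtcd" (len 15), cursors c3@6 c1@12 c2@15, authorship .....3..11.1222

Answer: xgajhdyvtccdtcd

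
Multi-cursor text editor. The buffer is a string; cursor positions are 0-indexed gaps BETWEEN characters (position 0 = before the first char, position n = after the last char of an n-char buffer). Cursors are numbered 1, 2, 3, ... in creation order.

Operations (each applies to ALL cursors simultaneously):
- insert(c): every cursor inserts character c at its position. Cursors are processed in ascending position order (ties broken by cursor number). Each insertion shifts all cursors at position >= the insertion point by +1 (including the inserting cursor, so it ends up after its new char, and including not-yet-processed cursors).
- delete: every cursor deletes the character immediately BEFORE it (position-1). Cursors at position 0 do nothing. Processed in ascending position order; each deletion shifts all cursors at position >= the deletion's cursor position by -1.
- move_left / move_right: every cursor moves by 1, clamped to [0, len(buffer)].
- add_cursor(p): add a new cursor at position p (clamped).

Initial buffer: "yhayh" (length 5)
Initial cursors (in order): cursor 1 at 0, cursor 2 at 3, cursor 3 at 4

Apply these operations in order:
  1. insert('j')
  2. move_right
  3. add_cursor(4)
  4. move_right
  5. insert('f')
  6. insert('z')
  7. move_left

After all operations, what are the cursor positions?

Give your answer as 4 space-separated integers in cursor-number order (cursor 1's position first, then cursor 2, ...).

After op 1 (insert('j')): buffer="jyhajyjh" (len 8), cursors c1@1 c2@5 c3@7, authorship 1...2.3.
After op 2 (move_right): buffer="jyhajyjh" (len 8), cursors c1@2 c2@6 c3@8, authorship 1...2.3.
After op 3 (add_cursor(4)): buffer="jyhajyjh" (len 8), cursors c1@2 c4@4 c2@6 c3@8, authorship 1...2.3.
After op 4 (move_right): buffer="jyhajyjh" (len 8), cursors c1@3 c4@5 c2@7 c3@8, authorship 1...2.3.
After op 5 (insert('f')): buffer="jyhfajfyjfhf" (len 12), cursors c1@4 c4@7 c2@10 c3@12, authorship 1..1.24.32.3
After op 6 (insert('z')): buffer="jyhfzajfzyjfzhfz" (len 16), cursors c1@5 c4@9 c2@13 c3@16, authorship 1..11.244.322.33
After op 7 (move_left): buffer="jyhfzajfzyjfzhfz" (len 16), cursors c1@4 c4@8 c2@12 c3@15, authorship 1..11.244.322.33

Answer: 4 12 15 8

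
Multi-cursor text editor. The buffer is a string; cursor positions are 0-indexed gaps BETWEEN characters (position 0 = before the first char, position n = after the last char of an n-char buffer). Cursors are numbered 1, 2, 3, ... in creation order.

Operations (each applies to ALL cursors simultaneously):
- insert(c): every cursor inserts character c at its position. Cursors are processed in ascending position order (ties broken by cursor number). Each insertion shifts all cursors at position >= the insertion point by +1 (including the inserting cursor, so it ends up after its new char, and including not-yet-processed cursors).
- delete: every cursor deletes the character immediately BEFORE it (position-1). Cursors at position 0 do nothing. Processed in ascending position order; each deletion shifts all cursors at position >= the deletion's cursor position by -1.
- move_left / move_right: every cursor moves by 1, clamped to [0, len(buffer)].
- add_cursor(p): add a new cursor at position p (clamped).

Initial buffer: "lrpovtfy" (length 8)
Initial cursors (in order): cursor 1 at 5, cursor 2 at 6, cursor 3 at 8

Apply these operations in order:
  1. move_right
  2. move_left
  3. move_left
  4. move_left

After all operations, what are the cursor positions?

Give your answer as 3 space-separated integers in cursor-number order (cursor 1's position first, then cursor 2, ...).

Answer: 3 4 5

Derivation:
After op 1 (move_right): buffer="lrpovtfy" (len 8), cursors c1@6 c2@7 c3@8, authorship ........
After op 2 (move_left): buffer="lrpovtfy" (len 8), cursors c1@5 c2@6 c3@7, authorship ........
After op 3 (move_left): buffer="lrpovtfy" (len 8), cursors c1@4 c2@5 c3@6, authorship ........
After op 4 (move_left): buffer="lrpovtfy" (len 8), cursors c1@3 c2@4 c3@5, authorship ........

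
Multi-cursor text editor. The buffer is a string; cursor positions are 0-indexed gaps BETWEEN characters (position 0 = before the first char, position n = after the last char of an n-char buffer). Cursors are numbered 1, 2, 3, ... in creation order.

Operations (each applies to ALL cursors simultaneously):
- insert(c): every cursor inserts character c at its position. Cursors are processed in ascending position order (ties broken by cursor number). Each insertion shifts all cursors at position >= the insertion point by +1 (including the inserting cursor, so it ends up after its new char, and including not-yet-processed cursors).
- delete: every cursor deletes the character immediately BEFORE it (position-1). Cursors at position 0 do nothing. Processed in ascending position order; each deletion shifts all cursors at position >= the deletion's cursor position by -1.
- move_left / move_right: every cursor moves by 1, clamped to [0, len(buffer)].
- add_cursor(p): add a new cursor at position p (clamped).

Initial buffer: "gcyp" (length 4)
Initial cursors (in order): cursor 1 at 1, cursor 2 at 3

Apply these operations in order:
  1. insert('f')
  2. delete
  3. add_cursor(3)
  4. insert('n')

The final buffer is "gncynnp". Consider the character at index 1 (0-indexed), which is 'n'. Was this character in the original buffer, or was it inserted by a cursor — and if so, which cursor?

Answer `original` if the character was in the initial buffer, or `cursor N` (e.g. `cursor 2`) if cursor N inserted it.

After op 1 (insert('f')): buffer="gfcyfp" (len 6), cursors c1@2 c2@5, authorship .1..2.
After op 2 (delete): buffer="gcyp" (len 4), cursors c1@1 c2@3, authorship ....
After op 3 (add_cursor(3)): buffer="gcyp" (len 4), cursors c1@1 c2@3 c3@3, authorship ....
After op 4 (insert('n')): buffer="gncynnp" (len 7), cursors c1@2 c2@6 c3@6, authorship .1..23.
Authorship (.=original, N=cursor N): . 1 . . 2 3 .
Index 1: author = 1

Answer: cursor 1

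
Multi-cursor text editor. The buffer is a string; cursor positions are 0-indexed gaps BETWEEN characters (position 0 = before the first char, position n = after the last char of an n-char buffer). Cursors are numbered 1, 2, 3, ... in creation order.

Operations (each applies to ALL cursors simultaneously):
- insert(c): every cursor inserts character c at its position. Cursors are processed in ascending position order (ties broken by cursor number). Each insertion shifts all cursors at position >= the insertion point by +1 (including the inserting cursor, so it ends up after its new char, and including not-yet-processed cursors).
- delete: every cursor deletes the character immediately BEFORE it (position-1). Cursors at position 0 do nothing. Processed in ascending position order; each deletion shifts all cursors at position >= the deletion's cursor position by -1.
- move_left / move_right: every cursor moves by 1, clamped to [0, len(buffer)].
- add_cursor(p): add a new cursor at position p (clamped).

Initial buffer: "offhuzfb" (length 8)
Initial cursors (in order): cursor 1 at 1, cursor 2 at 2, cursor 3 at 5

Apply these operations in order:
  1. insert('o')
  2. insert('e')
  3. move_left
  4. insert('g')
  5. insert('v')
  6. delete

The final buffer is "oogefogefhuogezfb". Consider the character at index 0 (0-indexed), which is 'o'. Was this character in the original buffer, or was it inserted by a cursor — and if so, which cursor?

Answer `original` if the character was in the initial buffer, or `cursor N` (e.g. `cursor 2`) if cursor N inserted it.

Answer: original

Derivation:
After op 1 (insert('o')): buffer="oofofhuozfb" (len 11), cursors c1@2 c2@4 c3@8, authorship .1.2...3...
After op 2 (insert('e')): buffer="ooefoefhuoezfb" (len 14), cursors c1@3 c2@6 c3@11, authorship .11.22...33...
After op 3 (move_left): buffer="ooefoefhuoezfb" (len 14), cursors c1@2 c2@5 c3@10, authorship .11.22...33...
After op 4 (insert('g')): buffer="oogefogefhuogezfb" (len 17), cursors c1@3 c2@7 c3@13, authorship .111.222...333...
After op 5 (insert('v')): buffer="oogvefogvefhuogvezfb" (len 20), cursors c1@4 c2@9 c3@16, authorship .1111.2222...3333...
After op 6 (delete): buffer="oogefogefhuogezfb" (len 17), cursors c1@3 c2@7 c3@13, authorship .111.222...333...
Authorship (.=original, N=cursor N): . 1 1 1 . 2 2 2 . . . 3 3 3 . . .
Index 0: author = original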